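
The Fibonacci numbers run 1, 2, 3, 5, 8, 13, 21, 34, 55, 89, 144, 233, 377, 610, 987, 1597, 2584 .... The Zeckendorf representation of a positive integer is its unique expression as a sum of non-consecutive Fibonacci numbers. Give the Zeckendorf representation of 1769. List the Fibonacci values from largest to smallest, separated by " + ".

1769 − 1597 = 172
172 − 144 = 28
28 − 21 = 7
7 − 5 = 2
2 − 2 = 0
So 1769 = 1597 + 144 + 21 + 5 + 2, with no two terms consecutive in the sequence.

1597 + 144 + 21 + 5 + 2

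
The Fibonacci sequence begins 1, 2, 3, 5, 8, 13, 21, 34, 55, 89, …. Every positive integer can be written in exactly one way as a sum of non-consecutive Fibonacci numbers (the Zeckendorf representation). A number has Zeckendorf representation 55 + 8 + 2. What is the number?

55 + 8 + 2 = 65.

65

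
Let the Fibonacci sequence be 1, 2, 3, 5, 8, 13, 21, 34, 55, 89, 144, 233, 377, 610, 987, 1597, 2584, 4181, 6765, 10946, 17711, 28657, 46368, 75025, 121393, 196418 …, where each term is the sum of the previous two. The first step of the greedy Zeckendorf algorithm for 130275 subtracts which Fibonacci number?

121393

121393 ≤ 130275 < 196418, so the largest Fibonacci number not exceeding 130275 is 121393.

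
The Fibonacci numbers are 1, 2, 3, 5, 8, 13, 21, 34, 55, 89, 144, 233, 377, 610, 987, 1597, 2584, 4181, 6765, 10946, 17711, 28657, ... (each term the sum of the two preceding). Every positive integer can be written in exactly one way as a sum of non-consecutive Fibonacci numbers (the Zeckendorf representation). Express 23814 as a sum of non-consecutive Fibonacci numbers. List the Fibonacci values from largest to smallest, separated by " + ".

23814: greatest Fibonacci not exceeding it is 17711, leaving 6103
6103: greatest Fibonacci not exceeding it is 4181, leaving 1922
1922: greatest Fibonacci not exceeding it is 1597, leaving 325
325: greatest Fibonacci not exceeding it is 233, leaving 92
92: greatest Fibonacci not exceeding it is 89, leaving 3
3: greatest Fibonacci not exceeding it is 3, leaving 0
So 23814 = 17711 + 4181 + 1597 + 233 + 89 + 3, with no two terms consecutive in the sequence.

17711 + 4181 + 1597 + 233 + 89 + 3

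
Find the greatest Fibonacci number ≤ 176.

144 ≤ 176 < 233, so the largest Fibonacci number not exceeding 176 is 144.

144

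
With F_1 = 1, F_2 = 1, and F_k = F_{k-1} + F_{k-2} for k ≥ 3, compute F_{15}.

610

Iterating the recurrence up to F_{11} = 89 and F_{10} = 55:
F_{12} = F_{11} + F_{10} = 89 + 55 = 144
F_{13} = F_{12} + F_{11} = 144 + 89 = 233
F_{14} = F_{13} + F_{12} = 233 + 144 = 377
F_{15} = F_{14} + F_{13} = 377 + 233 = 610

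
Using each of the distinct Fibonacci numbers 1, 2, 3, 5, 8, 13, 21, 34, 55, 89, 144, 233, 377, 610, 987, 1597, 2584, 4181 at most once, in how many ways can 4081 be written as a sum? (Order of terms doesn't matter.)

4081 = 2584+987+377+89+34+8+2 = 2584+987+377+89+34+5+3+2 = 2584+987+377+89+21+13+8+2 = … (21 more), for 24 in all.

24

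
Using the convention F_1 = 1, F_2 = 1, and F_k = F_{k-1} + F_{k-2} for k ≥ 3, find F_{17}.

1597

Iterating the recurrence up to F_{9} = 34 and F_{8} = 21:
F_{10} = F_{9} + F_{8} = 34 + 21 = 55
F_{11} = F_{10} + F_{9} = 55 + 34 = 89
F_{12} = F_{11} + F_{10} = 89 + 55 = 144
F_{13} = F_{12} + F_{11} = 144 + 89 = 233
F_{14} = F_{13} + F_{12} = 233 + 144 = 377
F_{15} = F_{14} + F_{13} = 377 + 233 = 610
F_{16} = F_{15} + F_{14} = 610 + 377 = 987
F_{17} = F_{16} + F_{15} = 987 + 610 = 1597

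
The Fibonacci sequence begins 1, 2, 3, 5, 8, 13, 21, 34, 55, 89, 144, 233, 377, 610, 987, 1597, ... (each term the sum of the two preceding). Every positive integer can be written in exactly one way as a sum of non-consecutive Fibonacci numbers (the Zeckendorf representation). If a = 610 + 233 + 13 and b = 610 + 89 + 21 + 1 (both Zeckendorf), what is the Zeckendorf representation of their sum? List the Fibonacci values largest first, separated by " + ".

The two numbers are 856 and 721, so their sum is 1577.
1577: greatest Fibonacci not exceeding it is 987, leaving 590
590: greatest Fibonacci not exceeding it is 377, leaving 213
213: greatest Fibonacci not exceeding it is 144, leaving 69
69: greatest Fibonacci not exceeding it is 55, leaving 14
14: greatest Fibonacci not exceeding it is 13, leaving 1
1: greatest Fibonacci not exceeding it is 1, leaving 0

987 + 377 + 144 + 55 + 13 + 1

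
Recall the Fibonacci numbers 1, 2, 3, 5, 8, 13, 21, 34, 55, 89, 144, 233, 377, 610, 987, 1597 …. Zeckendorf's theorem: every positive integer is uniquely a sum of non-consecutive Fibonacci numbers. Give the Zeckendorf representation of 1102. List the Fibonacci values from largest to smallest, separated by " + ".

subtract 987 from 1102: 115 remains
subtract 89 from 115: 26 remains
subtract 21 from 26: 5 remains
subtract 5 from 5: 0 remains
So 1102 = 987 + 89 + 21 + 5, with no two terms consecutive in the sequence.

987 + 89 + 21 + 5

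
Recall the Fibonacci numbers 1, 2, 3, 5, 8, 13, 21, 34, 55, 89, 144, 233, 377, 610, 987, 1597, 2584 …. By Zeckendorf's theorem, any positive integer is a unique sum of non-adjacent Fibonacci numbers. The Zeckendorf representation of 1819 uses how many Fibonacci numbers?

5

Greedily peel off the largest Fibonacci term at each step:
largest Fibonacci ≤ 1819 is 1597; 1819 − 1597 = 222
largest Fibonacci ≤ 222 is 144; 222 − 144 = 78
largest Fibonacci ≤ 78 is 55; 78 − 55 = 23
largest Fibonacci ≤ 23 is 21; 23 − 21 = 2
largest Fibonacci ≤ 2 is 2; 2 − 2 = 0
1819 = 1597 + 144 + 55 + 21 + 2, which has 5 terms.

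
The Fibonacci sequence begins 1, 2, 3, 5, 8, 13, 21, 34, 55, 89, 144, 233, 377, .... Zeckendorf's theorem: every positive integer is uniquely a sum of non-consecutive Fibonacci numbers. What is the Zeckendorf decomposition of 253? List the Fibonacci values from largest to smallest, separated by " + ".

Greedy algorithm:
253 − 233 = 20
20 − 13 = 7
7 − 5 = 2
2 − 2 = 0
So 253 = 233 + 13 + 5 + 2, with no two terms consecutive in the sequence.

233 + 13 + 5 + 2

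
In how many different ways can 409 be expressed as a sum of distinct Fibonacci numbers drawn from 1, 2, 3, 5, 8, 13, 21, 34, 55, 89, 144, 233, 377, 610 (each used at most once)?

Starting from the Zeckendorf form and repeatedly splitting a term F_k into F_{k−1} + F_{k−2} (when neither is already used) reaches every representation.
409 = 377+21+8+3 = 377+21+8+2+1 = 233+144+21+8+3 = 377+21+5+3+2+1 = 233+144+21+8+2+1 = … (8 more), for 13 in all.

13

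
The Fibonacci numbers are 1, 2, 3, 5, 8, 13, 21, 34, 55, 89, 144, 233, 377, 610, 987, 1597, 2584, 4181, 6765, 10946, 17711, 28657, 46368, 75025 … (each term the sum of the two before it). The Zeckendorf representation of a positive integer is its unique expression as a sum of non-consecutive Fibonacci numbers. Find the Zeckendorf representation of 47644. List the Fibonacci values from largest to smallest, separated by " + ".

46368 + 987 + 233 + 55 + 1

Greedily peel off the largest Fibonacci term at each step:
46368 ≤ 47644 < 75025, so take 46368; remainder 1276
987 ≤ 1276 < 1597, so take 987; remainder 289
233 ≤ 289 < 377, so take 233; remainder 56
55 ≤ 56 < 89, so take 55; remainder 1
1 ≤ 1 < 2, so take 1; remainder 0
So 47644 = 46368 + 987 + 233 + 55 + 1, with no two terms consecutive in the sequence.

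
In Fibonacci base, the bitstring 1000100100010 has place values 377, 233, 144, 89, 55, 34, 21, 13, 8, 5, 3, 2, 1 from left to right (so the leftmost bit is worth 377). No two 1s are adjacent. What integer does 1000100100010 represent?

Summing the place values of the 1 bits: 377 + 55 + 13 + 2 = 447.

447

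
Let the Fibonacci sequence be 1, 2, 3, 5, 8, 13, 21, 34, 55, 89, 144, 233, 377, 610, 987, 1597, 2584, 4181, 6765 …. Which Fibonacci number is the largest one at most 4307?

4181

4181 ≤ 4307 < 6765, so the largest Fibonacci number not exceeding 4307 is 4181.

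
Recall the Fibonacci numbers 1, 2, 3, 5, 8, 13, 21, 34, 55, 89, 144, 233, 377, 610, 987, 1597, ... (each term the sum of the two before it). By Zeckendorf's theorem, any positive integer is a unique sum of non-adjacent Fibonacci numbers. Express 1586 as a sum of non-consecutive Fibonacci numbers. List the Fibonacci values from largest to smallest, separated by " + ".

Repeatedly subtract the largest Fibonacci number that fits:
subtract 987 from 1586: 599 remains
subtract 377 from 599: 222 remains
subtract 144 from 222: 78 remains
subtract 55 from 78: 23 remains
subtract 21 from 23: 2 remains
subtract 2 from 2: 0 remains
So 1586 = 987 + 377 + 144 + 55 + 21 + 2, with no two terms consecutive in the sequence.

987 + 377 + 144 + 55 + 21 + 2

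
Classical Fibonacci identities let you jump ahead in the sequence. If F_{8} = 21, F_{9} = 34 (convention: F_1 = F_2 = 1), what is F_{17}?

By the addition formula F_{m+n} = F_m F_{n+1} + F_{m−1} F_n with m=9, n=8: F_{17} = 34·34 + 21·21 = 1156 + 441 = 1597.

1597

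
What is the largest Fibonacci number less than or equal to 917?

610

610 ≤ 917 < 987, so the largest Fibonacci number not exceeding 917 is 610.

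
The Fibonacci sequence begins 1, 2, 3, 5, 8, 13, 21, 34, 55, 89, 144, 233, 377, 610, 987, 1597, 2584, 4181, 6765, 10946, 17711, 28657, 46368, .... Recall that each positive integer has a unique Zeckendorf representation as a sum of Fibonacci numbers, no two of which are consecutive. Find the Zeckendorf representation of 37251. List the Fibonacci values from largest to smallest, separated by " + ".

Greedy algorithm:
37251: greatest Fibonacci not exceeding it is 28657, leaving 8594
8594: greatest Fibonacci not exceeding it is 6765, leaving 1829
1829: greatest Fibonacci not exceeding it is 1597, leaving 232
232: greatest Fibonacci not exceeding it is 144, leaving 88
88: greatest Fibonacci not exceeding it is 55, leaving 33
33: greatest Fibonacci not exceeding it is 21, leaving 12
12: greatest Fibonacci not exceeding it is 8, leaving 4
4: greatest Fibonacci not exceeding it is 3, leaving 1
1: greatest Fibonacci not exceeding it is 1, leaving 0
So 37251 = 28657 + 6765 + 1597 + 144 + 55 + 21 + 8 + 3 + 1, with no two terms consecutive in the sequence.

28657 + 6765 + 1597 + 144 + 55 + 21 + 8 + 3 + 1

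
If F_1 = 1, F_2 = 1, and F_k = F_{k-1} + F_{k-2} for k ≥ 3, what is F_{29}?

Iterating the recurrence up to F_{21} = 10946 and F_{20} = 6765:
F_{22} = F_{21} + F_{20} = 10946 + 6765 = 17711
F_{23} = F_{22} + F_{21} = 17711 + 10946 = 28657
F_{24} = F_{23} + F_{22} = 28657 + 17711 = 46368
F_{25} = F_{24} + F_{23} = 46368 + 28657 = 75025
F_{26} = F_{25} + F_{24} = 75025 + 46368 = 121393
F_{27} = F_{26} + F_{25} = 121393 + 75025 = 196418
F_{28} = F_{27} + F_{26} = 196418 + 121393 = 317811
F_{29} = F_{28} + F_{27} = 317811 + 196418 = 514229

514229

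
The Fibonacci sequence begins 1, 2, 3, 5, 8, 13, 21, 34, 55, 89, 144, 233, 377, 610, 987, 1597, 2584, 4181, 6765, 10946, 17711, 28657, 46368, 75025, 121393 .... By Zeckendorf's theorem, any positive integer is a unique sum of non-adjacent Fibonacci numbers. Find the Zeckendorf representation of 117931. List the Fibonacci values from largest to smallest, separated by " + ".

75025 + 28657 + 10946 + 2584 + 610 + 89 + 13 + 5 + 2

take 75025 (≤ 117931); 117931 − 75025 = 42906
take 28657 (≤ 42906); 42906 − 28657 = 14249
take 10946 (≤ 14249); 14249 − 10946 = 3303
take 2584 (≤ 3303); 3303 − 2584 = 719
take 610 (≤ 719); 719 − 610 = 109
take 89 (≤ 109); 109 − 89 = 20
take 13 (≤ 20); 20 − 13 = 7
take 5 (≤ 7); 7 − 5 = 2
take 2 (≤ 2); 2 − 2 = 0
So 117931 = 75025 + 28657 + 10946 + 2584 + 610 + 89 + 13 + 5 + 2, with no two terms consecutive in the sequence.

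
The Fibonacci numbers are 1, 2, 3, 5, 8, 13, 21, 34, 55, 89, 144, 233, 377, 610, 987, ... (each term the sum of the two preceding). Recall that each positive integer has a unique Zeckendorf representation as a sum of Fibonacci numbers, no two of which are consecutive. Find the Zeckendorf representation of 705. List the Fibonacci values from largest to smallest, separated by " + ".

subtract 610 from 705: 95 remains
subtract 89 from 95: 6 remains
subtract 5 from 6: 1 remains
subtract 1 from 1: 0 remains
So 705 = 610 + 89 + 5 + 1, with no two terms consecutive in the sequence.

610 + 89 + 5 + 1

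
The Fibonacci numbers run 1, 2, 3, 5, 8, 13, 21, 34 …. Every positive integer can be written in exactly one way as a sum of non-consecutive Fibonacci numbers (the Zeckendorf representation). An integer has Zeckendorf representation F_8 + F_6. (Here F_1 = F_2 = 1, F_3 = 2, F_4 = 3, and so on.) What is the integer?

29

F_8 + F_6 = 21 + 8 = 29.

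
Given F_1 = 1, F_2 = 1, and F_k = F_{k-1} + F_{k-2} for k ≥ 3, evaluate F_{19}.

4181

Iterating the recurrence up to F_{15} = 610 and F_{14} = 377:
F_{16} = F_{15} + F_{14} = 610 + 377 = 987
F_{17} = F_{16} + F_{15} = 987 + 610 = 1597
F_{18} = F_{17} + F_{16} = 1597 + 987 = 2584
F_{19} = F_{18} + F_{17} = 2584 + 1597 = 4181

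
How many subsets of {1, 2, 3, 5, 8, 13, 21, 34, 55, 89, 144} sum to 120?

120 = 89+21+8+2 = 89+21+5+3+2 = 55+34+21+8+2 = … (3 more), for 6 in all.

6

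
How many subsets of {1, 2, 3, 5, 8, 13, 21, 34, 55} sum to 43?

4

43 = 34+8+1 = 34+5+3+1 = 21+13+8+1 = … (1 more), for 4 in all.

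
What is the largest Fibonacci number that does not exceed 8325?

6765 ≤ 8325 < 10946, so the largest Fibonacci number not exceeding 8325 is 6765.

6765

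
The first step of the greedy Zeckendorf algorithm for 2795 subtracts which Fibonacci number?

2584 ≤ 2795 < 4181, so the largest Fibonacci number not exceeding 2795 is 2584.

2584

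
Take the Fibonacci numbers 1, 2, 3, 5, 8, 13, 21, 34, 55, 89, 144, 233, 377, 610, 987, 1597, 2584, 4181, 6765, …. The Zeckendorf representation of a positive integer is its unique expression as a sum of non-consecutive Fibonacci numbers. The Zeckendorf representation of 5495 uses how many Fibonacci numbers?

5

Greedy algorithm:
4181 ≤ 5495 < 6765, so take 4181; remainder 1314
987 ≤ 1314 < 1597, so take 987; remainder 327
233 ≤ 327 < 377, so take 233; remainder 94
89 ≤ 94 < 144, so take 89; remainder 5
5 ≤ 5 < 8, so take 5; remainder 0
5495 = 4181 + 987 + 233 + 89 + 5, which has 5 terms.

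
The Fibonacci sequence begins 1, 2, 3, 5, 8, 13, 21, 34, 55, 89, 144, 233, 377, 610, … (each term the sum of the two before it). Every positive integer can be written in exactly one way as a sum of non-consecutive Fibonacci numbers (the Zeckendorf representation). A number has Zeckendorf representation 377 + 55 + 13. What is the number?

377 + 55 + 13 = 445.

445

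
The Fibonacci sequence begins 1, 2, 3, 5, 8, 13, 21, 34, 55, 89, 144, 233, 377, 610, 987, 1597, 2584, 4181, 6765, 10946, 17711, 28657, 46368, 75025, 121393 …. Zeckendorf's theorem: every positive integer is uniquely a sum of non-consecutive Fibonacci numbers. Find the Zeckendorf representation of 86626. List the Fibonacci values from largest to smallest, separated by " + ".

75025 + 10946 + 610 + 34 + 8 + 3

Greedy algorithm:
86626 − 75025 = 11601
11601 − 10946 = 655
655 − 610 = 45
45 − 34 = 11
11 − 8 = 3
3 − 3 = 0
So 86626 = 75025 + 10946 + 610 + 34 + 8 + 3, with no two terms consecutive in the sequence.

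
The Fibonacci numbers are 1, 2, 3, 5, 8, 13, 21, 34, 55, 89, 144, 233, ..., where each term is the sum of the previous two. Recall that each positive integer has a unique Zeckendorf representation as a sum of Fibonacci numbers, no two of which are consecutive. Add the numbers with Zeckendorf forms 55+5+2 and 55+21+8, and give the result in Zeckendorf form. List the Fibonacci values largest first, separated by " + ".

The two numbers are 62 and 84, so their sum is 146.
146: greatest Fibonacci not exceeding it is 144, leaving 2
2: greatest Fibonacci not exceeding it is 2, leaving 0

144 + 2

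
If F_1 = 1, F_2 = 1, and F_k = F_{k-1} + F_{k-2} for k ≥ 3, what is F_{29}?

Iterating the recurrence up to F_{21} = 10946 and F_{20} = 6765:
F_{22} = F_{21} + F_{20} = 10946 + 6765 = 17711
F_{23} = F_{22} + F_{21} = 17711 + 10946 = 28657
F_{24} = F_{23} + F_{22} = 28657 + 17711 = 46368
F_{25} = F_{24} + F_{23} = 46368 + 28657 = 75025
F_{26} = F_{25} + F_{24} = 75025 + 46368 = 121393
F_{27} = F_{26} + F_{25} = 121393 + 75025 = 196418
F_{28} = F_{27} + F_{26} = 196418 + 121393 = 317811
F_{29} = F_{28} + F_{27} = 317811 + 196418 = 514229

514229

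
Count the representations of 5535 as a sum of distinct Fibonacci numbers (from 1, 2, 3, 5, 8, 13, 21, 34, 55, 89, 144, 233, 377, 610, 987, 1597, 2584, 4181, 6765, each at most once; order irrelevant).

5535 = 4181+987+233+89+34+8+3 = 4181+987+233+89+34+8+2+1 = 4181+987+233+89+21+13+8+3 = 4181+610+377+233+89+34+8+3 = 4181+987+233+89+34+5+3+2+1 = … (43 more), for 48 in all.

48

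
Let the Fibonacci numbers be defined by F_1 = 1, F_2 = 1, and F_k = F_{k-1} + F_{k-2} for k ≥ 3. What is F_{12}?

144

Iterating the recurrence up to F_{7} = 13 and F_{6} = 8:
F_{8} = F_{7} + F_{6} = 13 + 8 = 21
F_{9} = F_{8} + F_{7} = 21 + 13 = 34
F_{10} = F_{9} + F_{8} = 34 + 21 = 55
F_{11} = F_{10} + F_{9} = 55 + 34 = 89
F_{12} = F_{11} + F_{10} = 89 + 55 = 144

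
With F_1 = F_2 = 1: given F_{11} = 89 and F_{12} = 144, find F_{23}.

28657

By F_{2k+1} = F_k² + F_{k+1}²: F_{23} = 89² + 144² = 7921 + 20736 = 28657.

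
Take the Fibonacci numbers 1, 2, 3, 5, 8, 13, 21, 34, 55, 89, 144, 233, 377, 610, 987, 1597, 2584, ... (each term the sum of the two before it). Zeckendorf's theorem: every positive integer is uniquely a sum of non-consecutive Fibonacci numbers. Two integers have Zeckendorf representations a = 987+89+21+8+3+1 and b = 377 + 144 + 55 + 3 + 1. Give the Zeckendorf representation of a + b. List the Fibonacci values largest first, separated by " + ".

1597 + 89 + 3

The two numbers are 1109 and 580, so their sum is 1689.
largest Fibonacci ≤ 1689 is 1597; 1689 − 1597 = 92
largest Fibonacci ≤ 92 is 89; 92 − 89 = 3
largest Fibonacci ≤ 3 is 3; 3 − 3 = 0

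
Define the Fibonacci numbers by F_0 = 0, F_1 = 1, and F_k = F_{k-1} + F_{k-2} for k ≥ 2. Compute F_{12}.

Iterating the recurrence up to F_{7} = 13 and F_{6} = 8:
F_{8} = F_{7} + F_{6} = 13 + 8 = 21
F_{9} = F_{8} + F_{7} = 21 + 13 = 34
F_{10} = F_{9} + F_{8} = 34 + 21 = 55
F_{11} = F_{10} + F_{9} = 55 + 34 = 89
F_{12} = F_{11} + F_{10} = 89 + 55 = 144

144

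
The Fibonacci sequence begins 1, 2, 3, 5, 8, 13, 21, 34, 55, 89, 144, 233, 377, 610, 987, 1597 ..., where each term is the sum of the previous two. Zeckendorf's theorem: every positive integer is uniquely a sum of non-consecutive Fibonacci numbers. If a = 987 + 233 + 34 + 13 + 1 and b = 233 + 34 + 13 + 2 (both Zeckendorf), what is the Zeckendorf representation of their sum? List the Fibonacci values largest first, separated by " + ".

987 + 377 + 144 + 34 + 8

The two numbers are 1268 and 282, so their sum is 1550.
987 ≤ 1550 < 1597, so take 987; remainder 563
377 ≤ 563 < 610, so take 377; remainder 186
144 ≤ 186 < 233, so take 144; remainder 42
34 ≤ 42 < 55, so take 34; remainder 8
8 ≤ 8 < 13, so take 8; remainder 0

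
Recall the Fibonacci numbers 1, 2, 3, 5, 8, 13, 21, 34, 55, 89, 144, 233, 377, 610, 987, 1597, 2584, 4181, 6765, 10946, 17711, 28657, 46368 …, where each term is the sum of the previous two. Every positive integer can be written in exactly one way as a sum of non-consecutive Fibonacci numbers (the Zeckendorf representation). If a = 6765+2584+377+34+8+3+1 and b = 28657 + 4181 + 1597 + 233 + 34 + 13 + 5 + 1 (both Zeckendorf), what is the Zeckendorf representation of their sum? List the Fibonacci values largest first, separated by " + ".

28657 + 10946 + 4181 + 610 + 89 + 8 + 2

The two numbers are 9772 and 34721, so their sum is 44493.
Greedily peel off the largest Fibonacci term at each step:
28657 ≤ 44493 < 46368, so take 28657; remainder 15836
10946 ≤ 15836 < 17711, so take 10946; remainder 4890
4181 ≤ 4890 < 6765, so take 4181; remainder 709
610 ≤ 709 < 987, so take 610; remainder 99
89 ≤ 99 < 144, so take 89; remainder 10
8 ≤ 10 < 13, so take 8; remainder 2
2 ≤ 2 < 3, so take 2; remainder 0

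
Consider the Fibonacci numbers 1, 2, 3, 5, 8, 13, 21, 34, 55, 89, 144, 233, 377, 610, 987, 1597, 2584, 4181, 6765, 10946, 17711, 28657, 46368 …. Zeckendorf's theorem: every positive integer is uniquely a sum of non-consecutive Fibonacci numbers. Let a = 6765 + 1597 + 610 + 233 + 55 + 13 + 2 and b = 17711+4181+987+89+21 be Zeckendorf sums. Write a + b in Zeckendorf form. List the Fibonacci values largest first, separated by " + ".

The two numbers are 9275 and 22989, so their sum is 32264.
Repeatedly subtract the largest Fibonacci number that fits:
32264 − 28657 = 3607
3607 − 2584 = 1023
1023 − 987 = 36
36 − 34 = 2
2 − 2 = 0

28657 + 2584 + 987 + 34 + 2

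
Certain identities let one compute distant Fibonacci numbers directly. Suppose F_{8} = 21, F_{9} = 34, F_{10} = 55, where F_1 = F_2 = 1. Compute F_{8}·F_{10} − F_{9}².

21·55 − 34² = 1155 − 1156 = -1. (Cassini's identity: F_{k−1}F_{k+1} − F_k² = (−1)^k.)

-1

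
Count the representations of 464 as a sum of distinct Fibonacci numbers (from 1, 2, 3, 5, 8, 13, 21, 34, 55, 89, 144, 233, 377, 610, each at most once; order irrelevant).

11

464 = 377+55+21+8+3 = 377+55+21+8+2+1 = 233+144+55+21+8+3 = 377+55+21+5+3+2+1 = … (7 more), for 11 in all.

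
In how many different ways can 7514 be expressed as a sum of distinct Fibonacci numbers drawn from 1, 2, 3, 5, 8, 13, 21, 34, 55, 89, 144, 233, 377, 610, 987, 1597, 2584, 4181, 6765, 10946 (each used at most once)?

54

Each representation comes from the Zeckendorf form by replacing some F_k with F_{k−1} + F_{k−2} where possible.
7514 = 6765+610+89+34+13+3 = 6765+610+89+34+13+2+1 = 6765+610+89+34+8+5+3 = 6765+377+233+89+34+13+3 = … (50 more), for 54 in all.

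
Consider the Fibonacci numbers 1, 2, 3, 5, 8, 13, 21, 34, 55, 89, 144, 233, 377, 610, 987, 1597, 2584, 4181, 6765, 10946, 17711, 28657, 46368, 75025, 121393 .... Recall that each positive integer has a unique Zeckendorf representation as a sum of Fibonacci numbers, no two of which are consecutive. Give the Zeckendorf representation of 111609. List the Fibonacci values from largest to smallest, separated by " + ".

largest Fibonacci ≤ 111609 is 75025; 111609 − 75025 = 36584
largest Fibonacci ≤ 36584 is 28657; 36584 − 28657 = 7927
largest Fibonacci ≤ 7927 is 6765; 7927 − 6765 = 1162
largest Fibonacci ≤ 1162 is 987; 1162 − 987 = 175
largest Fibonacci ≤ 175 is 144; 175 − 144 = 31
largest Fibonacci ≤ 31 is 21; 31 − 21 = 10
largest Fibonacci ≤ 10 is 8; 10 − 8 = 2
largest Fibonacci ≤ 2 is 2; 2 − 2 = 0
So 111609 = 75025 + 28657 + 6765 + 987 + 144 + 21 + 8 + 2, with no two terms consecutive in the sequence.

75025 + 28657 + 6765 + 987 + 144 + 21 + 8 + 2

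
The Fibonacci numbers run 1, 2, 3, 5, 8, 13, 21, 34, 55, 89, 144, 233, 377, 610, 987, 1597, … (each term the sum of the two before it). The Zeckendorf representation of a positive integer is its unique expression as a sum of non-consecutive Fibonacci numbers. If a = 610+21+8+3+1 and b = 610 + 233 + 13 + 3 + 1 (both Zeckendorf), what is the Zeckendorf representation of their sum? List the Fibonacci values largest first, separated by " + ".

The two numbers are 643 and 860, so their sum is 1503.
1503: greatest Fibonacci not exceeding it is 987, leaving 516
516: greatest Fibonacci not exceeding it is 377, leaving 139
139: greatest Fibonacci not exceeding it is 89, leaving 50
50: greatest Fibonacci not exceeding it is 34, leaving 16
16: greatest Fibonacci not exceeding it is 13, leaving 3
3: greatest Fibonacci not exceeding it is 3, leaving 0

987 + 377 + 89 + 34 + 13 + 3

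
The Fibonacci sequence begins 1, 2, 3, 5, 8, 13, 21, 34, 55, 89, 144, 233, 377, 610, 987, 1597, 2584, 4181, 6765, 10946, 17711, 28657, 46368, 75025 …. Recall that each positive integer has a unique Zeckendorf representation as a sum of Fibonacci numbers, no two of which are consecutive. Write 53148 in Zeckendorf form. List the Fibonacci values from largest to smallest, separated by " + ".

46368 + 6765 + 13 + 2

Repeatedly subtract the largest Fibonacci number that fits:
take 46368 (≤ 53148); 53148 − 46368 = 6780
take 6765 (≤ 6780); 6780 − 6765 = 15
take 13 (≤ 15); 15 − 13 = 2
take 2 (≤ 2); 2 − 2 = 0
So 53148 = 46368 + 6765 + 13 + 2, with no two terms consecutive in the sequence.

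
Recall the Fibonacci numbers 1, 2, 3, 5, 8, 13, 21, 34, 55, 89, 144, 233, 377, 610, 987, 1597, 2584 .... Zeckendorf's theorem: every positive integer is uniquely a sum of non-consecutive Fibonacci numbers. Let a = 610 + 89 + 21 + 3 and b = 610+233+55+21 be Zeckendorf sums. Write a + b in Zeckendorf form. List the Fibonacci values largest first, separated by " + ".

1597 + 34 + 8 + 3

The two numbers are 723 and 919, so their sum is 1642.
Greedily peel off the largest Fibonacci term at each step:
1642 − 1597 = 45
45 − 34 = 11
11 − 8 = 3
3 − 3 = 0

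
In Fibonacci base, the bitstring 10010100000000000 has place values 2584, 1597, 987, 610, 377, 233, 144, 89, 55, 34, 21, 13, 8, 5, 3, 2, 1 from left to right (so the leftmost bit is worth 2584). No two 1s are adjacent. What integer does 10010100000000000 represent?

3427

Summing the place values of the 1 bits: 2584 + 610 + 233 = 3427.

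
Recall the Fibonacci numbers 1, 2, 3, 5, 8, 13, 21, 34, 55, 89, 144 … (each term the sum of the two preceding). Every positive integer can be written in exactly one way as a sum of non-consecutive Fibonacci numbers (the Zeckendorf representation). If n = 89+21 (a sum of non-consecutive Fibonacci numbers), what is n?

110

89+21 = 110.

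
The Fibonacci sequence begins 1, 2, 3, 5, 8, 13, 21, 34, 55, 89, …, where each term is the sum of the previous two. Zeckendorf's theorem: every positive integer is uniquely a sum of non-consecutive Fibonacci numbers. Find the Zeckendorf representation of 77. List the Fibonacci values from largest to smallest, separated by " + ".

55 + 21 + 1

Greedily peel off the largest Fibonacci term at each step:
55 ≤ 77 < 89, so take 55; remainder 22
21 ≤ 22 < 34, so take 21; remainder 1
1 ≤ 1 < 2, so take 1; remainder 0
So 77 = 55 + 21 + 1, with no two terms consecutive in the sequence.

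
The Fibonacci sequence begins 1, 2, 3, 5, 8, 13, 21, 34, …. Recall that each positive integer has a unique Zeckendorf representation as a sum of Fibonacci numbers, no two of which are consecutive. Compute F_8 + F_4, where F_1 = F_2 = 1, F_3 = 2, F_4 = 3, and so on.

F_8 + F_4 = 21 + 3 = 24.

24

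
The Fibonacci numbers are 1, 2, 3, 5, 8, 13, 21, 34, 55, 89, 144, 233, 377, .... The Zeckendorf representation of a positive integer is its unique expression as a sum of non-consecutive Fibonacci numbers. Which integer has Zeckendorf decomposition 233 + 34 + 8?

275

233 + 34 + 8 = 275.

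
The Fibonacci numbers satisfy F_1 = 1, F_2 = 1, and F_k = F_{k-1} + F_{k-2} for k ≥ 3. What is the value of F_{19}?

4181

Iterating the recurrence up to F_{15} = 610 and F_{14} = 377:
F_{16} = F_{15} + F_{14} = 610 + 377 = 987
F_{17} = F_{16} + F_{15} = 987 + 610 = 1597
F_{18} = F_{17} + F_{16} = 1597 + 987 = 2584
F_{19} = F_{18} + F_{17} = 2584 + 1597 = 4181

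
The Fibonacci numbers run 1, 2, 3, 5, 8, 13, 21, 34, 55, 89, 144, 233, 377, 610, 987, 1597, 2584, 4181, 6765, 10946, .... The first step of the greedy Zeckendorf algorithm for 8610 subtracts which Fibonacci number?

6765

6765 ≤ 8610 < 10946, so the largest Fibonacci number not exceeding 8610 is 6765.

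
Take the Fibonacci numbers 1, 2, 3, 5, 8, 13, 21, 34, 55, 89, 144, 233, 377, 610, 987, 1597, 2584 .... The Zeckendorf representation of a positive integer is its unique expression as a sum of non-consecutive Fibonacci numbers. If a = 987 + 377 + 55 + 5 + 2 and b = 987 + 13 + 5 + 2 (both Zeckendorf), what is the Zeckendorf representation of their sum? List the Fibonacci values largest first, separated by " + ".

1597 + 610 + 144 + 55 + 21 + 5 + 1

The two numbers are 1426 and 1007, so their sum is 2433.
1597 ≤ 2433 < 2584, so take 1597; remainder 836
610 ≤ 836 < 987, so take 610; remainder 226
144 ≤ 226 < 233, so take 144; remainder 82
55 ≤ 82 < 89, so take 55; remainder 27
21 ≤ 27 < 34, so take 21; remainder 6
5 ≤ 6 < 8, so take 5; remainder 1
1 ≤ 1 < 2, so take 1; remainder 0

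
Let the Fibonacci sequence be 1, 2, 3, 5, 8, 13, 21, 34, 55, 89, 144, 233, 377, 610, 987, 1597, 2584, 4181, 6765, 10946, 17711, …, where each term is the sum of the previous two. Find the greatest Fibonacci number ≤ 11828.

10946 ≤ 11828 < 17711, so the largest Fibonacci number not exceeding 11828 is 10946.

10946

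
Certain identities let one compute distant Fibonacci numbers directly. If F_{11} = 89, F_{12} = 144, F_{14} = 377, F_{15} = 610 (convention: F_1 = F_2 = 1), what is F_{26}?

By the addition formula F_{m+n} = F_m F_{n+1} + F_{m−1} F_n with m=15, n=11: F_{26} = 610·144 + 377·89 = 87840 + 33553 = 121393.

121393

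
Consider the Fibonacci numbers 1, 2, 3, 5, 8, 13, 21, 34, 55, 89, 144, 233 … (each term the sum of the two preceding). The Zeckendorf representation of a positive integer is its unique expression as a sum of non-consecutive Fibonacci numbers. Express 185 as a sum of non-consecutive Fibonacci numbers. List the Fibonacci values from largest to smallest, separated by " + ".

144 ≤ 185 < 233, so take 144; remainder 41
34 ≤ 41 < 55, so take 34; remainder 7
5 ≤ 7 < 8, so take 5; remainder 2
2 ≤ 2 < 3, so take 2; remainder 0
So 185 = 144 + 34 + 5 + 2, with no two terms consecutive in the sequence.

144 + 34 + 5 + 2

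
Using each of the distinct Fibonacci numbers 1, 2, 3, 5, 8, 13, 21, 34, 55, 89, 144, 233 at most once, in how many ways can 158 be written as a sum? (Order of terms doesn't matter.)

9

Each representation comes from the Zeckendorf form by replacing some F_k with F_{k−1} + F_{k−2} where possible.
158 = 144+13+1 = 144+8+5+1 = 89+55+13+1 = … (6 more), for 9 in all.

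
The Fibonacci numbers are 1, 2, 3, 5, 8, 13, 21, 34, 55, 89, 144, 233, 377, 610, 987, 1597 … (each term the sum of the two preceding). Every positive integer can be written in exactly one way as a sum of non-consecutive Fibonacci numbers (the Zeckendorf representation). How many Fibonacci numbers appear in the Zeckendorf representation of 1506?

Greedy algorithm:
1506: greatest Fibonacci not exceeding it is 987, leaving 519
519: greatest Fibonacci not exceeding it is 377, leaving 142
142: greatest Fibonacci not exceeding it is 89, leaving 53
53: greatest Fibonacci not exceeding it is 34, leaving 19
19: greatest Fibonacci not exceeding it is 13, leaving 6
6: greatest Fibonacci not exceeding it is 5, leaving 1
1: greatest Fibonacci not exceeding it is 1, leaving 0
1506 = 987 + 377 + 89 + 34 + 13 + 5 + 1, which has 7 terms.

7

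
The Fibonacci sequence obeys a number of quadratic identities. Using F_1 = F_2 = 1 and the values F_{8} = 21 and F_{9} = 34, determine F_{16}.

987

By the doubling identity F_{2k} = F_k(2F_{k+1} − F_k): F_{16} = 21·(2·34 − 21) = 21·47 = 987.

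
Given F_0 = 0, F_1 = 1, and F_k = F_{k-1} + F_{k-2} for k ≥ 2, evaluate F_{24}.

46368

Iterating the recurrence up to F_{19} = 4181 and F_{18} = 2584:
F_{20} = F_{19} + F_{18} = 4181 + 2584 = 6765
F_{21} = F_{20} + F_{19} = 6765 + 4181 = 10946
F_{22} = F_{21} + F_{20} = 10946 + 6765 = 17711
F_{23} = F_{22} + F_{21} = 17711 + 10946 = 28657
F_{24} = F_{23} + F_{22} = 28657 + 17711 = 46368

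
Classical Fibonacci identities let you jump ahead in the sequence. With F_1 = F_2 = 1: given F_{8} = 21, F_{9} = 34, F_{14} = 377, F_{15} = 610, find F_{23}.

By the addition formula F_{m+n} = F_m F_{n+1} + F_{m−1} F_n with m=15, n=8: F_{23} = 610·34 + 377·21 = 20740 + 7917 = 28657.

28657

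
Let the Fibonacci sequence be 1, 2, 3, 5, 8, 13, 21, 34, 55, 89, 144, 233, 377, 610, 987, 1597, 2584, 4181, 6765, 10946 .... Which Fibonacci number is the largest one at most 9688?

6765

6765 ≤ 9688 < 10946, so the largest Fibonacci number not exceeding 9688 is 6765.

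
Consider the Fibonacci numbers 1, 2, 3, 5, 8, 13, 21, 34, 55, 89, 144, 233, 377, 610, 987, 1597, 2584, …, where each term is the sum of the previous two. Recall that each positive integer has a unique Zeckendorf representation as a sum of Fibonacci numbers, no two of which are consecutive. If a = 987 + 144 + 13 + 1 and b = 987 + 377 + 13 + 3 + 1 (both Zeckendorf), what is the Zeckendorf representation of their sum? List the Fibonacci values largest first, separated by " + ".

The two numbers are 1145 and 1381, so their sum is 2526.
Repeatedly subtract the largest Fibonacci number that fits:
2526 − 1597 = 929
929 − 610 = 319
319 − 233 = 86
86 − 55 = 31
31 − 21 = 10
10 − 8 = 2
2 − 2 = 0

1597 + 610 + 233 + 55 + 21 + 8 + 2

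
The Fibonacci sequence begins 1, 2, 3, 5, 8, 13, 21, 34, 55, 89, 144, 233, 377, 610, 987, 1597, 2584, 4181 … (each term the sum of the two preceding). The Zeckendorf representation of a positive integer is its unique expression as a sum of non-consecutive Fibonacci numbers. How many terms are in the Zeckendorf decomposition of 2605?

2

Repeatedly subtract the largest Fibonacci number that fits:
2584 ≤ 2605 < 4181, so take 2584; remainder 21
21 ≤ 21 < 34, so take 21; remainder 0
2605 = 2584 + 21, which has 2 terms.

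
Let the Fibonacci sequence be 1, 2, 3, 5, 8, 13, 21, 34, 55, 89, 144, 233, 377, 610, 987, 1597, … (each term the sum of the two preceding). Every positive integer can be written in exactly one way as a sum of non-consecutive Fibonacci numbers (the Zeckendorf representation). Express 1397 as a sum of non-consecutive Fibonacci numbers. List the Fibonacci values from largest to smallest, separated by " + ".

Repeatedly subtract the largest Fibonacci number that fits:
1397 − 987 = 410
410 − 377 = 33
33 − 21 = 12
12 − 8 = 4
4 − 3 = 1
1 − 1 = 0
So 1397 = 987 + 377 + 21 + 8 + 3 + 1, with no two terms consecutive in the sequence.

987 + 377 + 21 + 8 + 3 + 1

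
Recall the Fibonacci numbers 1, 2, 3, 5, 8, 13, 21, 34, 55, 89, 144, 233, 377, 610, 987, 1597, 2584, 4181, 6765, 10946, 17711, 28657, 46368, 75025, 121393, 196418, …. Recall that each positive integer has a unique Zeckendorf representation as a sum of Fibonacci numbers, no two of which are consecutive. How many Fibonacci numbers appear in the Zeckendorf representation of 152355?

7

Repeatedly subtract the largest Fibonacci number that fits:
152355 − 121393 = 30962
30962 − 28657 = 2305
2305 − 1597 = 708
708 − 610 = 98
98 − 89 = 9
9 − 8 = 1
1 − 1 = 0
152355 = 121393 + 28657 + 1597 + 610 + 89 + 8 + 1, which has 7 terms.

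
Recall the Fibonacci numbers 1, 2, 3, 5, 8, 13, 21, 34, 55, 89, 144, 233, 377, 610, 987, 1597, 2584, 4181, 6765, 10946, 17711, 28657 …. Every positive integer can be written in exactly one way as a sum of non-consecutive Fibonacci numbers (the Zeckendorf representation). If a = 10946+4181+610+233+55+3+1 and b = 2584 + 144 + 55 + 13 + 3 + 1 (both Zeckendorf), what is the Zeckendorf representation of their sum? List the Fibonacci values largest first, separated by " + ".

17711 + 987 + 89 + 34 + 8

The two numbers are 16029 and 2800, so their sum is 18829.
Repeatedly subtract the largest Fibonacci number that fits:
18829 − 17711 = 1118
1118 − 987 = 131
131 − 89 = 42
42 − 34 = 8
8 − 8 = 0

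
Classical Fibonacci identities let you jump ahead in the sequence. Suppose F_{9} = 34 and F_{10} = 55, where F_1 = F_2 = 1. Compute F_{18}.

By the doubling identity F_{2k} = F_k(2F_{k+1} − F_k): F_{18} = 34·(2·55 − 34) = 34·76 = 2584.

2584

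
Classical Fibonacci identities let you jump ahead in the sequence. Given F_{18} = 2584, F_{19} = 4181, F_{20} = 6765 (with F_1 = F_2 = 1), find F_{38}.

By the addition formula F_{m+n} = F_m F_{n+1} + F_{m−1} F_n with m=20, n=18: F_{38} = 6765·4181 + 4181·2584 = 28284465 + 10803704 = 39088169.

39088169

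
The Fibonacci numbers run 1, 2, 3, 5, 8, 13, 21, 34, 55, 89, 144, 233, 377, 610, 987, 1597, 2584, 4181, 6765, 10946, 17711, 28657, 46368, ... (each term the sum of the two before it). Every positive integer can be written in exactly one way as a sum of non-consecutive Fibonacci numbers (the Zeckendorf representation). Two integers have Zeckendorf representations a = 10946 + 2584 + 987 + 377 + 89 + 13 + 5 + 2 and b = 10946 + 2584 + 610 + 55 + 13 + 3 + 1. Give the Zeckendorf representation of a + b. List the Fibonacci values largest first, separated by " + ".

28657 + 377 + 144 + 34 + 3

The two numbers are 15003 and 14212, so their sum is 29215.
28657 ≤ 29215 < 46368, so take 28657; remainder 558
377 ≤ 558 < 610, so take 377; remainder 181
144 ≤ 181 < 233, so take 144; remainder 37
34 ≤ 37 < 55, so take 34; remainder 3
3 ≤ 3 < 5, so take 3; remainder 0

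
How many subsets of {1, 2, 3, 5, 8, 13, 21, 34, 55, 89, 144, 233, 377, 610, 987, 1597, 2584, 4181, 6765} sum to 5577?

5577 = 4181+987+377+21+8+3 = 4181+987+377+21+8+2+1 = 4181+987+233+144+21+8+3 = 4181+987+377+21+5+3+2+1 = 4181+987+233+144+21+8+2+1 = … (39 more), for 44 in all.

44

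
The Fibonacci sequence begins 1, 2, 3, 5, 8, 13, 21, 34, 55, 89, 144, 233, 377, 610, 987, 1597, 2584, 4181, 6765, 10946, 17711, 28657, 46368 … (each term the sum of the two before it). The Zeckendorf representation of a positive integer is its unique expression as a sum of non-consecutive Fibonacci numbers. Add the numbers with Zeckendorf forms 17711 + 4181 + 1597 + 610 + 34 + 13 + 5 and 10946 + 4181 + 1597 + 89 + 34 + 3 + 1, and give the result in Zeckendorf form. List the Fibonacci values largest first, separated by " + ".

28657 + 10946 + 987 + 377 + 34 + 1

The two numbers are 24151 and 16851, so their sum is 41002.
41002 − 28657 = 12345
12345 − 10946 = 1399
1399 − 987 = 412
412 − 377 = 35
35 − 34 = 1
1 − 1 = 0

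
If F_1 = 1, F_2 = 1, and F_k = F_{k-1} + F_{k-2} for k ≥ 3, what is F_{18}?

Iterating the recurrence up to F_{11} = 89 and F_{10} = 55:
F_{12} = F_{11} + F_{10} = 89 + 55 = 144
F_{13} = F_{12} + F_{11} = 144 + 89 = 233
F_{14} = F_{13} + F_{12} = 233 + 144 = 377
F_{15} = F_{14} + F_{13} = 377 + 233 = 610
F_{16} = F_{15} + F_{14} = 610 + 377 = 987
F_{17} = F_{16} + F_{15} = 987 + 610 = 1597
F_{18} = F_{17} + F_{16} = 1597 + 987 = 2584

2584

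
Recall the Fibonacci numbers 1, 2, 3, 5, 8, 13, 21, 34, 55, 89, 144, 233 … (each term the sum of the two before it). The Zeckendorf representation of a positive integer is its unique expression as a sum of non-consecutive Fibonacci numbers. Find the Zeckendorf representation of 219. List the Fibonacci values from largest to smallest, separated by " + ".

144 + 55 + 13 + 5 + 2

219 − 144 = 75
75 − 55 = 20
20 − 13 = 7
7 − 5 = 2
2 − 2 = 0
So 219 = 144 + 55 + 13 + 5 + 2, with no two terms consecutive in the sequence.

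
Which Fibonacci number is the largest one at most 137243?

121393 ≤ 137243 < 196418, so the largest Fibonacci number not exceeding 137243 is 121393.

121393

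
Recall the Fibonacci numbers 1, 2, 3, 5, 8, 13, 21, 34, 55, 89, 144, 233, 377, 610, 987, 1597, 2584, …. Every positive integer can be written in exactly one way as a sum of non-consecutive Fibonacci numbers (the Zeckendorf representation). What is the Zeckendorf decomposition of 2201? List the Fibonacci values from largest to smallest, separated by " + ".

Greedily peel off the largest Fibonacci term at each step:
1597 ≤ 2201 < 2584, so take 1597; remainder 604
377 ≤ 604 < 610, so take 377; remainder 227
144 ≤ 227 < 233, so take 144; remainder 83
55 ≤ 83 < 89, so take 55; remainder 28
21 ≤ 28 < 34, so take 21; remainder 7
5 ≤ 7 < 8, so take 5; remainder 2
2 ≤ 2 < 3, so take 2; remainder 0
So 2201 = 1597 + 377 + 144 + 55 + 21 + 5 + 2, with no two terms consecutive in the sequence.

1597 + 377 + 144 + 55 + 21 + 5 + 2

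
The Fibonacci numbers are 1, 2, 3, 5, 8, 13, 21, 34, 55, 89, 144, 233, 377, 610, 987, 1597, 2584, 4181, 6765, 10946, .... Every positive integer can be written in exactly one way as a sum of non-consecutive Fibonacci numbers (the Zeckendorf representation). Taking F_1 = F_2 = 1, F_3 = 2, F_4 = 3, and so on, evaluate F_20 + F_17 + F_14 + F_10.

8794

F_20 + F_17 + F_14 + F_10 = 6765 + 1597 + 377 + 55 = 8794.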